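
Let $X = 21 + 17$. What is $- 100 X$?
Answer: $-3800$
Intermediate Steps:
$X = 38$
$- 100 X = \left(-100\right) 38 = -3800$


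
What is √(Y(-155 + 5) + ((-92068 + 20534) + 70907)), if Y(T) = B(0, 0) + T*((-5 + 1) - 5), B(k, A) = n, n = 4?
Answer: √727 ≈ 26.963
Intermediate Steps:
B(k, A) = 4
Y(T) = 4 - 9*T (Y(T) = 4 + T*((-5 + 1) - 5) = 4 + T*(-4 - 5) = 4 + T*(-9) = 4 - 9*T)
√(Y(-155 + 5) + ((-92068 + 20534) + 70907)) = √((4 - 9*(-155 + 5)) + ((-92068 + 20534) + 70907)) = √((4 - 9*(-150)) + (-71534 + 70907)) = √((4 + 1350) - 627) = √(1354 - 627) = √727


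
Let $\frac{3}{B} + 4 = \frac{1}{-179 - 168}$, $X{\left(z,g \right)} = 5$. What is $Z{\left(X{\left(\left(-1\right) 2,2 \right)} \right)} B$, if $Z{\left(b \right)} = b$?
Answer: $- \frac{1735}{463} \approx -3.7473$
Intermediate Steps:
$B = - \frac{347}{463}$ ($B = \frac{3}{-4 + \frac{1}{-179 - 168}} = \frac{3}{-4 + \frac{1}{-347}} = \frac{3}{-4 - \frac{1}{347}} = \frac{3}{- \frac{1389}{347}} = 3 \left(- \frac{347}{1389}\right) = - \frac{347}{463} \approx -0.74946$)
$Z{\left(X{\left(\left(-1\right) 2,2 \right)} \right)} B = 5 \left(- \frac{347}{463}\right) = - \frac{1735}{463}$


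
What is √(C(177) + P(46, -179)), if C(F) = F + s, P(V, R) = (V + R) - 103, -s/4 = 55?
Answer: 3*I*√31 ≈ 16.703*I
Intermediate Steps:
s = -220 (s = -4*55 = -220)
P(V, R) = -103 + R + V (P(V, R) = (R + V) - 103 = -103 + R + V)
C(F) = -220 + F (C(F) = F - 220 = -220 + F)
√(C(177) + P(46, -179)) = √((-220 + 177) + (-103 - 179 + 46)) = √(-43 - 236) = √(-279) = 3*I*√31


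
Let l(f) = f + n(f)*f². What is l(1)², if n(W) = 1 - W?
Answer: 1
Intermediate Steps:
l(f) = f + f²*(1 - f) (l(f) = f + (1 - f)*f² = f + f²*(1 - f))
l(1)² = (1*(1 + 1 - 1*1²))² = (1*(1 + 1 - 1*1))² = (1*(1 + 1 - 1))² = (1*1)² = 1² = 1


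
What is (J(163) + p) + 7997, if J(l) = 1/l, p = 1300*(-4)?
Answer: 455912/163 ≈ 2797.0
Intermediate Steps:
p = -5200
(J(163) + p) + 7997 = (1/163 - 5200) + 7997 = -847599/163 + 7997 = 455912/163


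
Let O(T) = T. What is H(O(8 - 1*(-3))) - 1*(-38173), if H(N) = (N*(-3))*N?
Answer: 37810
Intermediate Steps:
H(N) = -3*N² (H(N) = (-3*N)*N = -3*N²)
H(O(8 - 1*(-3))) - 1*(-38173) = -3*(8 - 1*(-3))² - 1*(-38173) = -3*(8 + 3)² + 38173 = -3*11² + 38173 = -3*121 + 38173 = -363 + 38173 = 37810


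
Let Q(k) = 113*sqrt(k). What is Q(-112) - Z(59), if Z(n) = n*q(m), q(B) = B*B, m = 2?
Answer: -236 + 452*I*sqrt(7) ≈ -236.0 + 1195.9*I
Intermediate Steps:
q(B) = B**2
Z(n) = 4*n (Z(n) = n*2**2 = n*4 = 4*n)
Q(-112) - Z(59) = 113*sqrt(-112) - 4*59 = 113*(4*I*sqrt(7)) - 1*236 = 452*I*sqrt(7) - 236 = -236 + 452*I*sqrt(7)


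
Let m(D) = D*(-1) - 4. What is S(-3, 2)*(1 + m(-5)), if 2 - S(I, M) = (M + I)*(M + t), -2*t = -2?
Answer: 10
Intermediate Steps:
t = 1 (t = -1/2*(-2) = 1)
S(I, M) = 2 - (1 + M)*(I + M) (S(I, M) = 2 - (M + I)*(M + 1) = 2 - (I + M)*(1 + M) = 2 - (1 + M)*(I + M))
m(D) = -4 - D (m(D) = -D - 4 = -4 - D)
S(-3, 2)*(1 + m(-5)) = (2 - 1*(-3) - 1*2 - 1*2**2 - 1*(-3)*2)*(1 + (-4 - 1*(-5))) = (2 + 3 - 2 - 1*4 + 6)*(1 + (-4 + 5)) = (2 + 3 - 2 - 4 + 6)*(1 + 1) = 5*2 = 10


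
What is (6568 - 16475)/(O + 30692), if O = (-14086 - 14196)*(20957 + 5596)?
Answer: 9907/750941254 ≈ 1.3193e-5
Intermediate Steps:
O = -750971946 (O = -28282*26553 = -750971946)
(6568 - 16475)/(O + 30692) = (6568 - 16475)/(-750971946 + 30692) = -9907/(-750941254) = -9907*(-1/750941254) = 9907/750941254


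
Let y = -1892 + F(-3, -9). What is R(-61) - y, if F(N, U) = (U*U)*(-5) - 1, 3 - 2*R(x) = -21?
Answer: 2310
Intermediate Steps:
R(x) = 12 (R(x) = 3/2 - ½*(-21) = 3/2 + 21/2 = 12)
F(N, U) = -1 - 5*U² (F(N, U) = U²*(-5) - 1 = -5*U² - 1 = -1 - 5*U²)
y = -2298 (y = -1892 + (-1 - 5*(-9)²) = -1892 + (-1 - 5*81) = -1892 + (-1 - 405) = -1892 - 406 = -2298)
R(-61) - y = 12 - 1*(-2298) = 12 + 2298 = 2310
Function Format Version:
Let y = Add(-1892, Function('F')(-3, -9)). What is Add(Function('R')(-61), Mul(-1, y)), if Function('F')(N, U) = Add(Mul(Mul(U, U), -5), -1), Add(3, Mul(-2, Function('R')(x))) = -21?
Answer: 2310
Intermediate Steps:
Function('R')(x) = 12 (Function('R')(x) = Add(Rational(3, 2), Mul(Rational(-1, 2), -21)) = Add(Rational(3, 2), Rational(21, 2)) = 12)
Function('F')(N, U) = Add(-1, Mul(-5, Pow(U, 2))) (Function('F')(N, U) = Add(Mul(Pow(U, 2), -5), -1) = Add(Mul(-5, Pow(U, 2)), -1) = Add(-1, Mul(-5, Pow(U, 2))))
y = -2298 (y = Add(-1892, Add(-1, Mul(-5, Pow(-9, 2)))) = Add(-1892, Add(-1, Mul(-5, 81))) = Add(-1892, Add(-1, -405)) = Add(-1892, -406) = -2298)
Add(Function('R')(-61), Mul(-1, y)) = Add(12, Mul(-1, -2298)) = Add(12, 2298) = 2310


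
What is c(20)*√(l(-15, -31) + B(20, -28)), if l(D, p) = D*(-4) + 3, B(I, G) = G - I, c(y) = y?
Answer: 20*√15 ≈ 77.460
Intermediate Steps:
l(D, p) = 3 - 4*D (l(D, p) = -4*D + 3 = 3 - 4*D)
c(20)*√(l(-15, -31) + B(20, -28)) = 20*√((3 - 4*(-15)) + (-28 - 1*20)) = 20*√((3 + 60) + (-28 - 20)) = 20*√(63 - 48) = 20*√15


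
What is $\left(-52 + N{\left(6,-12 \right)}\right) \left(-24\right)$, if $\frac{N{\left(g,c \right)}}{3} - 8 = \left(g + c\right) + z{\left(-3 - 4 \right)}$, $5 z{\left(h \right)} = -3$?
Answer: $\frac{5736}{5} \approx 1147.2$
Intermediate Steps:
$z{\left(h \right)} = - \frac{3}{5}$ ($z{\left(h \right)} = \frac{1}{5} \left(-3\right) = - \frac{3}{5}$)
$N{\left(g,c \right)} = \frac{111}{5} + 3 c + 3 g$ ($N{\left(g,c \right)} = 24 + 3 \left(\left(g + c\right) - \frac{3}{5}\right) = 24 + 3 \left(\left(c + g\right) - \frac{3}{5}\right) = 24 + 3 \left(- \frac{3}{5} + c + g\right) = 24 + \left(- \frac{9}{5} + 3 c + 3 g\right) = \frac{111}{5} + 3 c + 3 g$)
$\left(-52 + N{\left(6,-12 \right)}\right) \left(-24\right) = \left(-52 + \left(\frac{111}{5} + 3 \left(-12\right) + 3 \cdot 6\right)\right) \left(-24\right) = \left(-52 + \left(\frac{111}{5} - 36 + 18\right)\right) \left(-24\right) = \left(-52 + \frac{21}{5}\right) \left(-24\right) = \left(- \frac{239}{5}\right) \left(-24\right) = \frac{5736}{5}$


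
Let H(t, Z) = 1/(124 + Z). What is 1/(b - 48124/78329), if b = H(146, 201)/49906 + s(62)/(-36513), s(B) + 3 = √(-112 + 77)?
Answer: -1321884330520790703429937196433450/812034524911378137586202512045229 + 58933865525552420051442982500*I*√35/812034524911378137586202512045229 ≈ -1.6279 + 0.00042936*I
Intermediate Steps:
s(B) = -3 + I*√35 (s(B) = -3 + √(-112 + 77) = -3 + √(-35) = -3 + I*√35)
b = 16231621/197406925950 - I*√35/36513 (b = 1/((124 + 201)*49906) + (-3 + I*√35)/(-36513) = (1/49906)/325 + (-3 + I*√35)*(-1/36513) = (1/325)*(1/49906) + (1/12171 - I*√35/36513) = 1/16219450 + (1/12171 - I*√35/36513) = 16231621/197406925950 - I*√35/36513 ≈ 8.2224e-5 - 0.00016203*I)
1/(b - 48124/78329) = 1/((16231621/197406925950 - I*√35/36513) - 48124/78329) = 1/(-9498739497776491/15462687102737550 - I*√35/36513)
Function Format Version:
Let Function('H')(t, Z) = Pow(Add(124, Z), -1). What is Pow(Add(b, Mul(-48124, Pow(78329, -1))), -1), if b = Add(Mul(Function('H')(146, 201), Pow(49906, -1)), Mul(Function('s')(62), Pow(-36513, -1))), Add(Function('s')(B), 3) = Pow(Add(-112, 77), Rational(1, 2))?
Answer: Add(Rational(-1321884330520790703429937196433450, 812034524911378137586202512045229), Mul(Rational(58933865525552420051442982500, 812034524911378137586202512045229), I, Pow(35, Rational(1, 2)))) ≈ Add(-1.6279, Mul(0.00042936, I))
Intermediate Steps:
Function('s')(B) = Add(-3, Mul(I, Pow(35, Rational(1, 2)))) (Function('s')(B) = Add(-3, Pow(Add(-112, 77), Rational(1, 2))) = Add(-3, Pow(-35, Rational(1, 2))) = Add(-3, Mul(I, Pow(35, Rational(1, 2)))))
b = Add(Rational(16231621, 197406925950), Mul(Rational(-1, 36513), I, Pow(35, Rational(1, 2)))) (b = Add(Mul(Pow(Add(124, 201), -1), Pow(49906, -1)), Mul(Add(-3, Mul(I, Pow(35, Rational(1, 2)))), Pow(-36513, -1))) = Add(Mul(Pow(325, -1), Rational(1, 49906)), Mul(Add(-3, Mul(I, Pow(35, Rational(1, 2)))), Rational(-1, 36513))) = Add(Mul(Rational(1, 325), Rational(1, 49906)), Add(Rational(1, 12171), Mul(Rational(-1, 36513), I, Pow(35, Rational(1, 2))))) = Add(Rational(1, 16219450), Add(Rational(1, 12171), Mul(Rational(-1, 36513), I, Pow(35, Rational(1, 2))))) = Add(Rational(16231621, 197406925950), Mul(Rational(-1, 36513), I, Pow(35, Rational(1, 2)))) ≈ Add(8.2224e-5, Mul(-0.00016203, I)))
Pow(Add(b, Mul(-48124, Pow(78329, -1))), -1) = Pow(Add(Add(Rational(16231621, 197406925950), Mul(Rational(-1, 36513), I, Pow(35, Rational(1, 2)))), Mul(-48124, Pow(78329, -1))), -1) = Pow(Add(Add(Rational(16231621, 197406925950), Mul(Rational(-1, 36513), I, Pow(35, Rational(1, 2)))), Mul(-48124, Rational(1, 78329))), -1) = Pow(Add(Add(Rational(16231621, 197406925950), Mul(Rational(-1, 36513), I, Pow(35, Rational(1, 2)))), Rational(-48124, 78329)), -1) = Pow(Add(Rational(-9498739497776491, 15462687102737550), Mul(Rational(-1, 36513), I, Pow(35, Rational(1, 2)))), -1)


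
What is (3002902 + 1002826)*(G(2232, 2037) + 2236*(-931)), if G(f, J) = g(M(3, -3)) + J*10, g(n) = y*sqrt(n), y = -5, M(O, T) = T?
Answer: -8257191389888 - 20028640*I*sqrt(3) ≈ -8.2572e+12 - 3.4691e+7*I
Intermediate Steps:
g(n) = -5*sqrt(n)
G(f, J) = 10*J - 5*I*sqrt(3) (G(f, J) = -5*I*sqrt(3) + J*10 = -5*I*sqrt(3) + 10*J = 10*J - 5*I*sqrt(3))
(3002902 + 1002826)*(G(2232, 2037) + 2236*(-931)) = (3002902 + 1002826)*((10*2037 - 5*I*sqrt(3)) + 2236*(-931)) = 4005728*((20370 - 5*I*sqrt(3)) - 2081716) = 4005728*(-2061346 - 5*I*sqrt(3)) = -8257191389888 - 20028640*I*sqrt(3)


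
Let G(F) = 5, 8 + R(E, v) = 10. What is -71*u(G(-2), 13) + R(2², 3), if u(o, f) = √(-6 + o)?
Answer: 2 - 71*I ≈ 2.0 - 71.0*I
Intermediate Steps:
R(E, v) = 2 (R(E, v) = -8 + 10 = 2)
-71*u(G(-2), 13) + R(2², 3) = -71*√(-6 + 5) + 2 = -71*I + 2 = 2 - 71*I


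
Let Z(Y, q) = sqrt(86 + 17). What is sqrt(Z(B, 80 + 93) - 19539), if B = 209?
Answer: sqrt(-19539 + sqrt(103)) ≈ 139.75*I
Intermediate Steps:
Z(Y, q) = sqrt(103)
sqrt(Z(B, 80 + 93) - 19539) = sqrt(sqrt(103) - 19539) = sqrt(-19539 + sqrt(103))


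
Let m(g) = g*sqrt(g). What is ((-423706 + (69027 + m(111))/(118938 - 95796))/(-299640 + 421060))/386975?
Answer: -982991/109008690440 + 37*sqrt(111)/362453895713000 ≈ -9.0175e-6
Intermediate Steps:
m(g) = g**(3/2)
((-423706 + (69027 + m(111))/(118938 - 95796))/(-299640 + 421060))/386975 = ((-423706 + (69027 + 111**(3/2))/(118938 - 95796))/(-299640 + 421060))/386975 = ((-423706 + (69027 + 111*sqrt(111))/23142)/121420)*(1/386975) = ((-423706 + (69027 + 111*sqrt(111))*(1/23142))*(1/121420))*(1/386975) = ((-423706 + (173/58 + 37*sqrt(111)/7714))*(1/121420))*(1/386975) = ((-24574775/58 + 37*sqrt(111)/7714)*(1/121420))*(1/386975) = (-4914955/1408472 + 37*sqrt(111)/936633880)*(1/386975) = -982991/109008690440 + 37*sqrt(111)/362453895713000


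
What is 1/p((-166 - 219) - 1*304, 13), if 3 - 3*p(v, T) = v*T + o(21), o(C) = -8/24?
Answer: 9/26881 ≈ 0.00033481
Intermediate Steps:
o(C) = -⅓ (o(C) = -8*1/24 = -⅓)
p(v, T) = 10/9 - T*v/3 (p(v, T) = 1 - (v*T - ⅓)/3 = 1 - (T*v - ⅓)/3 = 1 - (-⅓ + T*v)/3 = 1 + (⅑ - T*v/3) = 10/9 - T*v/3)
1/p((-166 - 219) - 1*304, 13) = 1/(10/9 - ⅓*13*((-166 - 219) - 1*304)) = 1/(10/9 - ⅓*13*(-385 - 304)) = 1/(10/9 - ⅓*13*(-689)) = 1/(10/9 + 8957/3) = 1/(26881/9) = 9/26881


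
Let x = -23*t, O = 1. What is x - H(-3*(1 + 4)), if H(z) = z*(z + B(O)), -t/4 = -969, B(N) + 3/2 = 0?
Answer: -178791/2 ≈ -89396.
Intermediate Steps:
B(N) = -3/2 (B(N) = -3/2 + 0 = -3/2)
t = 3876 (t = -4*(-969) = 3876)
x = -89148 (x = -23*3876 = -89148)
H(z) = z*(-3/2 + z) (H(z) = z*(z - 3/2) = z*(-3/2 + z))
x - H(-3*(1 + 4)) = -89148 - (-3*(1 + 4))*(-3 + 2*(-3*(1 + 4)))/2 = -89148 - (-3*5)*(-3 + 2*(-3*5))/2 = -89148 - (-15)*(-3 + 2*(-15))/2 = -89148 - (-15)*(-3 - 30)/2 = -89148 - (-15)*(-33)/2 = -89148 - 1*495/2 = -89148 - 495/2 = -178791/2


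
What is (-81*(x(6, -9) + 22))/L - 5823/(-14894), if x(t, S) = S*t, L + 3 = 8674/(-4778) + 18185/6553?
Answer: -67131519717915/52860042202 ≈ -1270.0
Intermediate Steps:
L = -31941747/15655117 (L = -3 + (8674/(-4778) + 18185/6553) = -3 + (8674*(-1/4778) + 18185*(1/6553)) = -3 + (-4337/2389 + 18185/6553) = -3 + 15023604/15655117 = -31941747/15655117 ≈ -2.0403)
(-81*(x(6, -9) + 22))/L - 5823/(-14894) = (-81*(-9*6 + 22))/(-31941747/15655117) - 5823/(-14894) = -81*(-54 + 22)*(-15655117/31941747) - 5823*(-1/14894) = -81*(-32)*(-15655117/31941747) + 5823/14894 = 2592*(-15655117/31941747) + 5823/14894 = -4508673696/3549083 + 5823/14894 = -67131519717915/52860042202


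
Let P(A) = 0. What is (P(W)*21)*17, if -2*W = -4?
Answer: 0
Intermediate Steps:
W = 2 (W = -1/2*(-4) = 2)
(P(W)*21)*17 = (0*21)*17 = 0*17 = 0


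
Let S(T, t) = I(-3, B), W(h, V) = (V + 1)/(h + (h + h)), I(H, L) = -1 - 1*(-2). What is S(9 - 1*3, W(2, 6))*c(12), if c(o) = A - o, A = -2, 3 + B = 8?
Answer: -14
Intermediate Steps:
B = 5 (B = -3 + 8 = 5)
I(H, L) = 1 (I(H, L) = -1 + 2 = 1)
W(h, V) = (1 + V)/(3*h) (W(h, V) = (1 + V)/(h + 2*h) = (1 + V)/((3*h)) = (1 + V)*(1/(3*h)) = (1 + V)/(3*h))
c(o) = -2 - o
S(T, t) = 1
S(9 - 1*3, W(2, 6))*c(12) = 1*(-2 - 1*12) = 1*(-2 - 12) = 1*(-14) = -14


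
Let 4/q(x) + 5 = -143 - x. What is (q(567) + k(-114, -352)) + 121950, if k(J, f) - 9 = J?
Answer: 87119171/715 ≈ 1.2185e+5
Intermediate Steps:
k(J, f) = 9 + J
q(x) = 4/(-148 - x) (q(x) = 4/(-5 + (-143 - x)) = 4/(-148 - x))
(q(567) + k(-114, -352)) + 121950 = (-4/(148 + 567) + (9 - 114)) + 121950 = (-4/715 - 105) + 121950 = -75079/715 + 121950 = 87119171/715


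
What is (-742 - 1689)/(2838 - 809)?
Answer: -2431/2029 ≈ -1.1981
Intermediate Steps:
(-742 - 1689)/(2838 - 809) = -2431/2029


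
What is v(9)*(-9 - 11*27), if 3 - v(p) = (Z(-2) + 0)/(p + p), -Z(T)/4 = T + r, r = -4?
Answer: -510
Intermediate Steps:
Z(T) = 16 - 4*T (Z(T) = -4*(T - 4) = -4*(-4 + T) = 16 - 4*T)
v(p) = 3 - 12/p (v(p) = 3 - ((16 - 4*(-2)) + 0)/(p + p) = 3 - ((16 + 8) + 0)/(2*p) = 3 - 1/(2*p)*(24 + 0) = 3 - 1/(2*p)*24 = 3 - 12/p)
v(9)*(-9 - 11*27) = (3 - 12/9)*(-9 - 11*27) = (3 - 12*⅑)*(-9 - 297) = (3 - 4/3)*(-306) = (5/3)*(-306) = -510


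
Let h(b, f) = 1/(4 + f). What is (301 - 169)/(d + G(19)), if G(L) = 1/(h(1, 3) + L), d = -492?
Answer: -17688/65921 ≈ -0.26832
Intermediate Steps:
G(L) = 1/(⅐ + L) (G(L) = 1/(1/(4 + 3) + L) = 1/(1/7 + L) = 1/(⅐ + L))
(301 - 169)/(d + G(19)) = (301 - 169)/(-492 + 7/(1 + 7*19)) = 132/(-492 + 7/(1 + 133)) = 132/(-492 + 7/134) = 132/(-65921/134) = 132*(-134/65921) = -17688/65921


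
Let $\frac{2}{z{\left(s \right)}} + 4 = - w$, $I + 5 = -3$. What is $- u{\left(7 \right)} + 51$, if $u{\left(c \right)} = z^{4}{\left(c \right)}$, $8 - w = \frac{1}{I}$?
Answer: $\frac{4514927795}{88529281} \approx 50.999$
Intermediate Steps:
$I = -8$ ($I = -5 - 3 = -8$)
$w = \frac{65}{8}$ ($w = 8 - \frac{1}{-8} = 8 - - \frac{1}{8} = 8 + \frac{1}{8} = \frac{65}{8} \approx 8.125$)
$z{\left(s \right)} = - \frac{16}{97}$ ($z{\left(s \right)} = \frac{2}{-4 - \frac{65}{8}} = \frac{2}{- \frac{97}{8}} = 2 \left(- \frac{8}{97}\right) = - \frac{16}{97}$)
$u{\left(c \right)} = \frac{65536}{88529281}$ ($u{\left(c \right)} = \left(- \frac{16}{97}\right)^{4} = \frac{65536}{88529281}$)
$- u{\left(7 \right)} + 51 = \left(-1\right) \frac{65536}{88529281} + 51 = - \frac{65536}{88529281} + 51 = \frac{4514927795}{88529281}$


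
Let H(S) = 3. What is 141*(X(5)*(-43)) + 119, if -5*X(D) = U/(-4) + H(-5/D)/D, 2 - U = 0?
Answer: 12013/50 ≈ 240.26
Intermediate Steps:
U = 2 (U = 2 - 1*0 = 2 + 0 = 2)
X(D) = ⅒ - 3/(5*D) (X(D) = -(2/(-4) + 3/D)/5 = -(2*(-¼) + 3/D)/5 = -(-½ + 3/D)/5 = ⅒ - 3/(5*D))
141*(X(5)*(-43)) + 119 = 141*(((⅒)*(-6 + 5)/5)*(-43)) + 119 = 141*(((⅒)*(⅕)*(-1))*(-43)) + 119 = 141*(-1/50*(-43)) + 119 = 141*(43/50) + 119 = 6063/50 + 119 = 12013/50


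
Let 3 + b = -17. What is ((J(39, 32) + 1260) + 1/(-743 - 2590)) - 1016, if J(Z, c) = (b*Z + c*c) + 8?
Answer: 1653167/3333 ≈ 496.00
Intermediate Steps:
b = -20 (b = -3 - 17 = -20)
J(Z, c) = 8 + c**2 - 20*Z (J(Z, c) = (-20*Z + c*c) + 8 = (-20*Z + c**2) + 8 = (c**2 - 20*Z) + 8 = 8 + c**2 - 20*Z)
((J(39, 32) + 1260) + 1/(-743 - 2590)) - 1016 = (((8 + 32**2 - 20*39) + 1260) + 1/(-743 - 2590)) - 1016 = (((8 + 1024 - 780) + 1260) + 1/(-3333)) - 1016 = ((252 + 1260) - 1/3333) - 1016 = (1512 - 1/3333) - 1016 = 5039495/3333 - 1016 = 1653167/3333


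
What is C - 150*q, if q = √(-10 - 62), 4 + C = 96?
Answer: 92 - 900*I*√2 ≈ 92.0 - 1272.8*I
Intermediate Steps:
C = 92 (C = -4 + 96 = 92)
q = 6*I*√2 (q = √(-72) = 6*I*√2 ≈ 8.4853*I)
C - 150*q = 92 - 900*I*√2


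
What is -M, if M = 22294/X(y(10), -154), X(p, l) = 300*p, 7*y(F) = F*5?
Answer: -78029/7500 ≈ -10.404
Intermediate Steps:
y(F) = 5*F/7 (y(F) = (F*5)/7 = (5*F)/7 = 5*F/7)
M = 78029/7500 (M = 22294/((300*((5/7)*10))) = 22294/((300*(50/7))) = 22294/(15000/7) = 22294*(7/15000) = 78029/7500 ≈ 10.404)
-M = -1*78029/7500 = -78029/7500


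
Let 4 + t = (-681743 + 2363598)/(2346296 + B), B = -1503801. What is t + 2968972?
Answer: 500268475403/168499 ≈ 2.9690e+6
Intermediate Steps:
t = -337625/168499 (t = -4 + (-681743 + 2363598)/(2346296 - 1503801) = -4 + 1681855/842495 = -4 + 1681855*(1/842495) = -4 + 336371/168499 = -337625/168499 ≈ -2.0037)
t + 2968972 = -337625/168499 + 2968972 = 500268475403/168499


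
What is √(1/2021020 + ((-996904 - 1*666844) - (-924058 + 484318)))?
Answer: I*√1249871852205575545/1010510 ≈ 1106.3*I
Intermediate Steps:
√(1/2021020 + ((-996904 - 1*666844) - (-924058 + 484318))) = √(1/2021020 + ((-996904 - 666844) - 1*(-439740))) = √(1/2021020 + (-1663748 + 439740)) = √(1/2021020 - 1224008) = √(-2473744648159/2021020) = I*√1249871852205575545/1010510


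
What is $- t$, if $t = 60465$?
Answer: $-60465$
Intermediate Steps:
$- t = \left(-1\right) 60465 = -60465$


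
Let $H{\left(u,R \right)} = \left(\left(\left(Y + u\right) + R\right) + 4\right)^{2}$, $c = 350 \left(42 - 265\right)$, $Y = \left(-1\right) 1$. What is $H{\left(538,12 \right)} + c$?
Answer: $227759$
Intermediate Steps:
$Y = -1$
$c = -78050$ ($c = 350 \left(-223\right) = -78050$)
$H{\left(u,R \right)} = \left(3 + R + u\right)^{2}$ ($H{\left(u,R \right)} = \left(\left(\left(-1 + u\right) + R\right) + 4\right)^{2} = \left(\left(-1 + R + u\right) + 4\right)^{2} = \left(3 + R + u\right)^{2}$)
$H{\left(538,12 \right)} + c = \left(3 + 12 + 538\right)^{2} - 78050 = 553^{2} - 78050 = 305809 - 78050 = 227759$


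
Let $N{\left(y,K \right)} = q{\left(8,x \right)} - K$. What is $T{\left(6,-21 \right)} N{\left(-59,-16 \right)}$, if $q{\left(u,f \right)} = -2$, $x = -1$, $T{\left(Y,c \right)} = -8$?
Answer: $-112$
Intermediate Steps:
$N{\left(y,K \right)} = -2 - K$
$T{\left(6,-21 \right)} N{\left(-59,-16 \right)} = - 8 \left(-2 - -16\right) = - 8 \left(-2 + 16\right) = \left(-8\right) 14 = -112$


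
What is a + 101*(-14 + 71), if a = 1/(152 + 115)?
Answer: 1537120/267 ≈ 5757.0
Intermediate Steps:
a = 1/267 ≈ 0.0037453
a + 101*(-14 + 71) = 1/267 + 101*(-14 + 71) = 1/267 + 101*57 = 1/267 + 5757 = 1537120/267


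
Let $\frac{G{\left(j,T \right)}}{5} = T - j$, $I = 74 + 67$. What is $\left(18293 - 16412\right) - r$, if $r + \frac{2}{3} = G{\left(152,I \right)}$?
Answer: $\frac{5810}{3} \approx 1936.7$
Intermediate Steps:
$I = 141$
$G{\left(j,T \right)} = - 5 j + 5 T$ ($G{\left(j,T \right)} = 5 \left(T - j\right) = - 5 j + 5 T$)
$r = - \frac{167}{3}$ ($r = - \frac{2}{3} + \left(\left(-5\right) 152 + 5 \cdot 141\right) = - \frac{2}{3} + \left(-760 + 705\right) = - \frac{2}{3} - 55 = - \frac{167}{3} \approx -55.667$)
$\left(18293 - 16412\right) - r = \left(18293 - 16412\right) - - \frac{167}{3} = 1881 + \frac{167}{3} = \frac{5810}{3}$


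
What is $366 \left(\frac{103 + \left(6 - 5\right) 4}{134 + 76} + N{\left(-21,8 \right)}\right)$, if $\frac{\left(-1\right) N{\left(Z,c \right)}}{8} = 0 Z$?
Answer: $\frac{6527}{35} \approx 186.49$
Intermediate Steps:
$N{\left(Z,c \right)} = 0$ ($N{\left(Z,c \right)} = - 8 \cdot 0 Z = \left(-8\right) 0 = 0$)
$366 \left(\frac{103 + \left(6 - 5\right) 4}{134 + 76} + N{\left(-21,8 \right)}\right) = 366 \left(\frac{103 + \left(6 - 5\right) 4}{134 + 76} + 0\right) = 366 \left(\frac{103 + 1 \cdot 4}{210} + 0\right) = 366 \left(\left(103 + 4\right) \frac{1}{210} + 0\right) = 366 \left(107 \cdot \frac{1}{210} + 0\right) = 366 \left(\frac{107}{210} + 0\right) = 366 \cdot \frac{107}{210} = \frac{6527}{35}$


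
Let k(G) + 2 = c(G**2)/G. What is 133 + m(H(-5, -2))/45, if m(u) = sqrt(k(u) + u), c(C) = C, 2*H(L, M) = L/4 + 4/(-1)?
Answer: 133 + I*sqrt(29)/90 ≈ 133.0 + 0.059835*I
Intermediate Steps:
H(L, M) = -2 + L/8 (H(L, M) = (L/4 + 4/(-1))/2 = (L*(1/4) + 4*(-1))/2 = (L/4 - 4)/2 = (-4 + L/4)/2 = -2 + L/8)
k(G) = -2 + G (k(G) = -2 + G**2/G = -2 + G)
m(u) = sqrt(-2 + 2*u) (m(u) = sqrt((-2 + u) + u) = sqrt(-2 + 2*u))
133 + m(H(-5, -2))/45 = 133 + sqrt(-2 + 2*(-2 + (1/8)*(-5)))/45 = 133 + sqrt(-2 + 2*(-2 - 5/8))/45 = 133 + sqrt(-2 + 2*(-21/8))/45 = 133 + sqrt(-2 - 21/4)/45 = 133 + sqrt(-29/4)/45 = 133 + (I*sqrt(29)/2)/45 = 133 + I*sqrt(29)/90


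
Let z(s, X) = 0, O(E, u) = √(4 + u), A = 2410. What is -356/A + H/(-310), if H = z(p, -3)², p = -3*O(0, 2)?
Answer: -178/1205 ≈ -0.14772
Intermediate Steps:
p = -3*√6 (p = -3*√(4 + 2) = -3*√6 ≈ -7.3485)
H = 0 (H = 0² = 0)
-356/A + H/(-310) = -356/2410 + 0/(-310) = -356*1/2410 + 0*(-1/310) = -178/1205 + 0 = -178/1205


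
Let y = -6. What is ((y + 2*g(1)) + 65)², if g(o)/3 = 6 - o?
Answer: 7921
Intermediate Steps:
g(o) = 18 - 3*o (g(o) = 3*(6 - o) = 18 - 3*o)
((y + 2*g(1)) + 65)² = ((-6 + 2*(18 - 3*1)) + 65)² = ((-6 + 2*(18 - 3)) + 65)² = ((-6 + 2*15) + 65)² = ((-6 + 30) + 65)² = (24 + 65)² = 89² = 7921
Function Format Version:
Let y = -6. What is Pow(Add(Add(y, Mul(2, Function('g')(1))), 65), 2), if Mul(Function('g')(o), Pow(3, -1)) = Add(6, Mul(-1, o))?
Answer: 7921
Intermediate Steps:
Function('g')(o) = Add(18, Mul(-3, o)) (Function('g')(o) = Mul(3, Add(6, Mul(-1, o))) = Add(18, Mul(-3, o)))
Pow(Add(Add(y, Mul(2, Function('g')(1))), 65), 2) = Pow(Add(Add(-6, Mul(2, Add(18, Mul(-3, 1)))), 65), 2) = Pow(Add(Add(-6, Mul(2, Add(18, -3))), 65), 2) = Pow(Add(Add(-6, Mul(2, 15)), 65), 2) = Pow(Add(Add(-6, 30), 65), 2) = Pow(Add(24, 65), 2) = Pow(89, 2) = 7921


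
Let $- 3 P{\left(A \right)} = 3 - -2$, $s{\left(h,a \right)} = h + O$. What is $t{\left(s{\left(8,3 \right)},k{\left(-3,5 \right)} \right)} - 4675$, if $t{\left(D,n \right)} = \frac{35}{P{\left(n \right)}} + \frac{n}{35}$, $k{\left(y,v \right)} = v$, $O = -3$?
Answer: $- \frac{32871}{7} \approx -4695.9$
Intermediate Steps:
$s{\left(h,a \right)} = -3 + h$ ($s{\left(h,a \right)} = h - 3 = -3 + h$)
$P{\left(A \right)} = - \frac{5}{3}$ ($P{\left(A \right)} = - \frac{3 - -2}{3} = - \frac{3 + 2}{3} = \left(- \frac{1}{3}\right) 5 = - \frac{5}{3}$)
$t{\left(D,n \right)} = -21 + \frac{n}{35}$ ($t{\left(D,n \right)} = \frac{35}{- \frac{5}{3}} + \frac{n}{35} = 35 \left(- \frac{3}{5}\right) + n \frac{1}{35} = -21 + \frac{n}{35}$)
$t{\left(s{\left(8,3 \right)},k{\left(-3,5 \right)} \right)} - 4675 = \left(-21 + \frac{1}{35} \cdot 5\right) - 4675 = \left(-21 + \frac{1}{7}\right) - 4675 = - \frac{146}{7} - 4675 = - \frac{32871}{7}$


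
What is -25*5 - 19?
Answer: -144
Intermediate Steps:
-25*5 - 19 = -125 - 19 = -144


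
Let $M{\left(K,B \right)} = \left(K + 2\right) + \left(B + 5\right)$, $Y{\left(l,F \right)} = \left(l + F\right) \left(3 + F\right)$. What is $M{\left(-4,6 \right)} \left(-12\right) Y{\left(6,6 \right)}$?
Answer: $-11664$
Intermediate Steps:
$Y{\left(l,F \right)} = \left(3 + F\right) \left(F + l\right)$ ($Y{\left(l,F \right)} = \left(F + l\right) \left(3 + F\right) = \left(3 + F\right) \left(F + l\right)$)
$M{\left(K,B \right)} = 7 + B + K$ ($M{\left(K,B \right)} = \left(2 + K\right) + \left(5 + B\right) = 7 + B + K$)
$M{\left(-4,6 \right)} \left(-12\right) Y{\left(6,6 \right)} = \left(7 + 6 - 4\right) \left(-12\right) \left(6^{2} + 3 \cdot 6 + 3 \cdot 6 + 6 \cdot 6\right) = 9 \left(-12\right) \left(36 + 18 + 18 + 36\right) = \left(-108\right) 108 = -11664$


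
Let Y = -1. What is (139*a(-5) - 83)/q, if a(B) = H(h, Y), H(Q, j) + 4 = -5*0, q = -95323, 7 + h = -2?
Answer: 639/95323 ≈ 0.0067035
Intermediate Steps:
h = -9 (h = -7 - 2 = -9)
H(Q, j) = -4 (H(Q, j) = -4 - 5*0 = -4 + 0 = -4)
a(B) = -4
(139*a(-5) - 83)/q = (139*(-4) - 83)/(-95323) = (-556 - 83)*(-1/95323) = -639*(-1/95323) = 639/95323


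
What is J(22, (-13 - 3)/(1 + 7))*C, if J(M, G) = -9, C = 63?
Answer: -567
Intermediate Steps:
J(22, (-13 - 3)/(1 + 7))*C = -9*63 = -567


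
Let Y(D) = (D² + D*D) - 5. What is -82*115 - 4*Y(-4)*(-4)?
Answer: -8998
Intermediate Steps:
Y(D) = -5 + 2*D² (Y(D) = (D² + D²) - 5 = 2*D² - 5 = -5 + 2*D²)
-82*115 - 4*Y(-4)*(-4) = -82*115 - 4*(-5 + 2*(-4)²)*(-4) = -9430 - 4*(-5 + 2*16)*(-4) = -9430 - 4*(-5 + 32)*(-4) = -9430 - 4*27*(-4) = -9430 - 108*(-4) = -9430 + 432 = -8998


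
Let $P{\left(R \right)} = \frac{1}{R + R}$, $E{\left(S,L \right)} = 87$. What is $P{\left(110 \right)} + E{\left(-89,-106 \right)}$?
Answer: $\frac{19141}{220} \approx 87.005$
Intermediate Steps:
$P{\left(R \right)} = \frac{1}{2 R}$
$P{\left(110 \right)} + E{\left(-89,-106 \right)} = \frac{1}{2 \cdot 110} + 87 = \frac{1}{2} \cdot \frac{1}{110} + 87 = \frac{1}{220} + 87 = \frac{19141}{220}$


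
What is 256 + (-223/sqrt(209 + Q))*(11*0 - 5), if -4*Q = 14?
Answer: 256 + 1115*sqrt(822)/411 ≈ 333.78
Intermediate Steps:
Q = -7/2 (Q = -1/4*14 = -7/2 ≈ -3.5000)
256 + (-223/sqrt(209 + Q))*(11*0 - 5) = 256 + (-223/sqrt(209 - 7/2))*(11*0 - 5) = 256 + (-223*sqrt(822)/411)*(0 - 5) = 256 - 223*sqrt(822)/411*(-5) = 256 + 1115*sqrt(822)/411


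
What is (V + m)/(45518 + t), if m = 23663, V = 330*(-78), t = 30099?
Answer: -2077/75617 ≈ -0.027467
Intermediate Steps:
V = -25740
(V + m)/(45518 + t) = (-25740 + 23663)/(45518 + 30099) = -2077/75617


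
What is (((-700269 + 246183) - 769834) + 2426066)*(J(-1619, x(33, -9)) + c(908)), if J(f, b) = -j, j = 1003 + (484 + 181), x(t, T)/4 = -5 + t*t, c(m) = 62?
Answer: -1930646476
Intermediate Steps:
x(t, T) = -20 + 4*t**2 (x(t, T) = 4*(-5 + t*t) = 4*(-5 + t**2) = -20 + 4*t**2)
j = 1668 (j = 1003 + 665 = 1668)
J(f, b) = -1668 (J(f, b) = -1*1668 = -1668)
(((-700269 + 246183) - 769834) + 2426066)*(J(-1619, x(33, -9)) + c(908)) = (((-700269 + 246183) - 769834) + 2426066)*(-1668 + 62) = ((-454086 - 769834) + 2426066)*(-1606) = (-1223920 + 2426066)*(-1606) = 1202146*(-1606) = -1930646476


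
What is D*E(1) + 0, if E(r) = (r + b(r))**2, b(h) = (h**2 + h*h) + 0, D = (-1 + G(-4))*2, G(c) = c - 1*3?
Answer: -144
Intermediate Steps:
G(c) = -3 + c (G(c) = c - 3 = -3 + c)
D = -16 (D = (-1 + (-3 - 4))*2 = (-1 - 7)*2 = -8*2 = -16)
b(h) = 2*h**2 (b(h) = (h**2 + h**2) + 0 = 2*h**2 + 0 = 2*h**2)
E(r) = (r + 2*r**2)**2
D*E(1) + 0 = -16*1**2*(1 + 2*1)**2 + 0 = -16*(1 + 2)**2 + 0 = -16*3**2 + 0 = -16*9 + 0 = -144 + 0 = -144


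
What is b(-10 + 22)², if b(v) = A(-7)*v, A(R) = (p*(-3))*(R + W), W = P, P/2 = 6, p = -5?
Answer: 810000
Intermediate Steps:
P = 12 (P = 2*6 = 12)
W = 12
A(R) = 180 + 15*R (A(R) = (-5*(-3))*(R + 12) = 15*(12 + R) = 180 + 15*R)
b(v) = 75*v (b(v) = (180 + 15*(-7))*v = (180 - 105)*v = 75*v)
b(-10 + 22)² = (75*(-10 + 22))² = (75*12)² = 900² = 810000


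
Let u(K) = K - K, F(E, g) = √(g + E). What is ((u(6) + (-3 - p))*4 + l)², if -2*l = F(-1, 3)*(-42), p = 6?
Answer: 2178 - 1512*√2 ≈ 39.709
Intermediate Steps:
F(E, g) = √(E + g)
u(K) = 0
l = 21*√2 (l = -√(-1 + 3)*(-42)/2 = -√2*(-42)/2 = -(-21)*√2 = 21*√2 ≈ 29.698)
((u(6) + (-3 - p))*4 + l)² = ((0 + (-3 - 1*6))*4 + 21*√2)² = ((0 + (-3 - 6))*4 + 21*√2)² = ((0 - 9)*4 + 21*√2)² = (-9*4 + 21*√2)² = (-36 + 21*√2)²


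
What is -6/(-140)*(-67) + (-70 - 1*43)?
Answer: -8111/70 ≈ -115.87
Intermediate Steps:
-6/(-140)*(-67) + (-70 - 1*43) = -6*(-1/140)*(-67) + (-70 - 43) = (3/70)*(-67) - 113 = -201/70 - 113 = -8111/70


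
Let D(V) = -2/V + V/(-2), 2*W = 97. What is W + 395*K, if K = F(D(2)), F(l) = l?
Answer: -1483/2 ≈ -741.50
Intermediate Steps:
W = 97/2 (W = (½)*97 = 97/2 ≈ 48.500)
D(V) = -2/V - V/2 (D(V) = -2/V + V*(-½) = -2/V - V/2)
K = -2 (K = -2/2 - ½*2 = -2*½ - 1 = -1 - 1 = -2)
W + 395*K = 97/2 + 395*(-2) = 97/2 - 790 = -1483/2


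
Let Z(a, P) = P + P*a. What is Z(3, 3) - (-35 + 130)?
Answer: -83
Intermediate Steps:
Z(3, 3) - (-35 + 130) = 3*(1 + 3) - (-35 + 130) = 3*4 - 1*95 = 12 - 95 = -83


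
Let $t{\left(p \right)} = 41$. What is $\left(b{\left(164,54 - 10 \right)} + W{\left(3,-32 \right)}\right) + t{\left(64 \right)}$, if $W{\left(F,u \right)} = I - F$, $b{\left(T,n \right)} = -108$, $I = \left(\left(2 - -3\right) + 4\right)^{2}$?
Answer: $11$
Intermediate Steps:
$I = 81$ ($I = \left(\left(2 + 3\right) + 4\right)^{2} = \left(5 + 4\right)^{2} = 9^{2} = 81$)
$W{\left(F,u \right)} = 81 - F$
$\left(b{\left(164,54 - 10 \right)} + W{\left(3,-32 \right)}\right) + t{\left(64 \right)} = \left(-108 + \left(81 - 3\right)\right) + 41 = \left(-108 + 78\right) + 41 = -30 + 41 = 11$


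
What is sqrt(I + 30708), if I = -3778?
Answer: sqrt(26930) ≈ 164.10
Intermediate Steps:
sqrt(I + 30708) = sqrt(-3778 + 30708) = sqrt(26930)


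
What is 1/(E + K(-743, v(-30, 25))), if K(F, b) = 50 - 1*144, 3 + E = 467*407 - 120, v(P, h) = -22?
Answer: 1/189852 ≈ 5.2673e-6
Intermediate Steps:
E = 189946 (E = -3 + (467*407 - 120) = -3 + (190069 - 120) = -3 + 189949 = 189946)
K(F, b) = -94 (K(F, b) = 50 - 144 = -94)
1/(E + K(-743, v(-30, 25))) = 1/(189946 - 94) = 1/189852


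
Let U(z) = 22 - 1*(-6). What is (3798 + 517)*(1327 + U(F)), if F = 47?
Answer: 5846825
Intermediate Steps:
U(z) = 28 (U(z) = 22 + 6 = 28)
(3798 + 517)*(1327 + U(F)) = (3798 + 517)*(1327 + 28) = 4315*1355 = 5846825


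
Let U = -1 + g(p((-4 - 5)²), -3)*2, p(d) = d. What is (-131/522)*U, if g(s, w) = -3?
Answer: 917/522 ≈ 1.7567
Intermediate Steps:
U = -7 (U = -1 - 3*2 = -1 - 6 = -7)
(-131/522)*U = -131/522*(-7) = 917/522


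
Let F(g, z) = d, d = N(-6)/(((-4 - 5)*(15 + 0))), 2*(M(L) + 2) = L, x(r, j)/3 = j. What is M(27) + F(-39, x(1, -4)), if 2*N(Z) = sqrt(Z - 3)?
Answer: 23/2 - I/90 ≈ 11.5 - 0.011111*I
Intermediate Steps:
x(r, j) = 3*j
N(Z) = sqrt(-3 + Z)/2 (N(Z) = sqrt(Z - 3)/2 = sqrt(-3 + Z)/2)
M(L) = -2 + L/2
d = -I/90 (d = (sqrt(-3 - 6)/2)/(((-4 - 5)*(15 + 0))) = (sqrt(-9)/2)/((-9*15)) = ((3*I)/2)/(-135) = (3*I/2)*(-1/135) = -I/90 ≈ -0.011111*I)
F(g, z) = -I/90
M(27) + F(-39, x(1, -4)) = (-2 + (1/2)*27) - I/90 = (-2 + 27/2) - I/90 = 23/2 - I/90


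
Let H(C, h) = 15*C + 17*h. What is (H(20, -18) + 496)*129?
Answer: 63210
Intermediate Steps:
(H(20, -18) + 496)*129 = ((15*20 + 17*(-18)) + 496)*129 = ((300 - 306) + 496)*129 = (-6 + 496)*129 = 490*129 = 63210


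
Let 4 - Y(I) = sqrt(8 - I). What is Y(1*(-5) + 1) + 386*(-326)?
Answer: -125832 - 2*sqrt(3) ≈ -1.2584e+5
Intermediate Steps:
Y(I) = 4 - sqrt(8 - I)
Y(1*(-5) + 1) + 386*(-326) = (4 - sqrt(8 - (1*(-5) + 1))) + 386*(-326) = (4 - sqrt(8 - (-5 + 1))) - 125836 = (4 - sqrt(8 - 1*(-4))) - 125836 = (4 - sqrt(8 + 4)) - 125836 = (4 - sqrt(12)) - 125836 = (4 - 2*sqrt(3)) - 125836 = -125832 - 2*sqrt(3)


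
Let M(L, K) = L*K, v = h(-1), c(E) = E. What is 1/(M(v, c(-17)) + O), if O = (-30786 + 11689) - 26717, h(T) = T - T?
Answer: -1/45814 ≈ -2.1827e-5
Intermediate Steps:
h(T) = 0
v = 0
M(L, K) = K*L
O = -45814 (O = -19097 - 26717 = -45814)
1/(M(v, c(-17)) + O) = 1/(-17*0 - 45814) = 1/(0 - 45814) = 1/(-45814) = -1/45814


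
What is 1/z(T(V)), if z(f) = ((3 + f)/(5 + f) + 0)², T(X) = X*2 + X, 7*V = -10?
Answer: 25/81 ≈ 0.30864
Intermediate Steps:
V = -10/7 (V = (⅐)*(-10) = -10/7 ≈ -1.4286)
T(X) = 3*X (T(X) = 2*X + X = 3*X)
z(f) = (3 + f)²/(5 + f)² (z(f) = ((3 + f)/(5 + f) + 0)² = ((3 + f)/(5 + f))² = (3 + f)²/(5 + f)²)
1/z(T(V)) = 1/((3 + 3*(-10/7))²/(5 + 3*(-10/7))²) = 1/((3 - 30/7)²/(5 - 30/7)²) = 1/((-9/7)²/(5/7)²) = 1/((81/49)*(49/25)) = 1/(81/25) = 25/81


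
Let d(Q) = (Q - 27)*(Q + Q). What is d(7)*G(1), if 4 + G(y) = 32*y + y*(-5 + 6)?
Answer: -8120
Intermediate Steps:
d(Q) = 2*Q*(-27 + Q) (d(Q) = (-27 + Q)*(2*Q) = 2*Q*(-27 + Q))
G(y) = -4 + 33*y (G(y) = -4 + (32*y + y*(-5 + 6)) = -4 + (32*y + y*1) = -4 + (32*y + y) = -4 + 33*y)
d(7)*G(1) = (2*7*(-27 + 7))*(-4 + 33*1) = (2*7*(-20))*(-4 + 33) = -280*29 = -8120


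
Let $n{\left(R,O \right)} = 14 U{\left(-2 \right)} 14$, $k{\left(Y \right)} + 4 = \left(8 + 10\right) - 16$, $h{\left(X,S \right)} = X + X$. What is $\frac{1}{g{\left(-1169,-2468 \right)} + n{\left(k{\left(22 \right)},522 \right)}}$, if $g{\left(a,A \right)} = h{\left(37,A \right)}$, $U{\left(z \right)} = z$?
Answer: $- \frac{1}{318} \approx -0.0031447$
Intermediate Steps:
$h{\left(X,S \right)} = 2 X$
$k{\left(Y \right)} = -2$ ($k{\left(Y \right)} = -4 + \left(\left(8 + 10\right) - 16\right) = -4 + \left(18 - 16\right) = -4 + 2 = -2$)
$g{\left(a,A \right)} = 74$ ($g{\left(a,A \right)} = 2 \cdot 37 = 74$)
$n{\left(R,O \right)} = -392$ ($n{\left(R,O \right)} = 14 \left(-2\right) 14 = \left(-28\right) 14 = -392$)
$\frac{1}{g{\left(-1169,-2468 \right)} + n{\left(k{\left(22 \right)},522 \right)}} = \frac{1}{74 - 392} = \frac{1}{-318} = - \frac{1}{318}$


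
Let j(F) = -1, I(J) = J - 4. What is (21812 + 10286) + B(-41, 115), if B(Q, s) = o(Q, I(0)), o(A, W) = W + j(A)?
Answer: 32093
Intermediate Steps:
I(J) = -4 + J
o(A, W) = -1 + W (o(A, W) = W - 1 = -1 + W)
B(Q, s) = -5 (B(Q, s) = -1 + (-4 + 0) = -1 - 4 = -5)
(21812 + 10286) + B(-41, 115) = (21812 + 10286) - 5 = 32098 - 5 = 32093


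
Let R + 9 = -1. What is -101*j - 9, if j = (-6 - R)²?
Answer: -1625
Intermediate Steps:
R = -10 (R = -9 - 1 = -10)
j = 16 (j = (-6 - 1*(-10))² = (-6 + 10)² = 4² = 16)
-101*j - 9 = -101*16 - 9 = -1616 - 9 = -1625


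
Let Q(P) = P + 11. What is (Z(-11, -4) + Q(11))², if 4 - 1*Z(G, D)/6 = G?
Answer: 12544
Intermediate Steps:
Z(G, D) = 24 - 6*G
Q(P) = 11 + P
(Z(-11, -4) + Q(11))² = ((24 - 6*(-11)) + (11 + 11))² = ((24 + 66) + 22)² = (90 + 22)² = 112² = 12544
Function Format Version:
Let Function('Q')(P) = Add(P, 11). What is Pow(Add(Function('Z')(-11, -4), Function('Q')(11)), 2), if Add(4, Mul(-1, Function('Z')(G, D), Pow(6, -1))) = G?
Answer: 12544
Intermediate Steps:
Function('Z')(G, D) = Add(24, Mul(-6, G))
Function('Q')(P) = Add(11, P)
Pow(Add(Function('Z')(-11, -4), Function('Q')(11)), 2) = Pow(Add(Add(24, Mul(-6, -11)), Add(11, 11)), 2) = Pow(Add(Add(24, 66), 22), 2) = Pow(Add(90, 22), 2) = Pow(112, 2) = 12544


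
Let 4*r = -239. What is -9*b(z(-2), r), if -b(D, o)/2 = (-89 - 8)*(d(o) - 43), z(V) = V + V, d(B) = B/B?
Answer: 73332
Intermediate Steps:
d(B) = 1
r = -239/4 (r = (¼)*(-239) = -239/4 ≈ -59.750)
z(V) = 2*V
b(D, o) = -8148 (b(D, o) = -2*(-89 - 8)*(1 - 43) = -(-194)*(-42) = -2*4074 = -8148)
-9*b(z(-2), r) = -9*(-8148) = 73332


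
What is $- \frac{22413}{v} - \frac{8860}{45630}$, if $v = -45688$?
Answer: $\frac{61790951}{208474344} \approx 0.2964$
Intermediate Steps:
$- \frac{22413}{v} - \frac{8860}{45630} = - \frac{22413}{-45688} - \frac{8860}{45630} = \left(-22413\right) \left(- \frac{1}{45688}\right) - \frac{886}{4563} = \frac{22413}{45688} - \frac{886}{4563} = \frac{61790951}{208474344}$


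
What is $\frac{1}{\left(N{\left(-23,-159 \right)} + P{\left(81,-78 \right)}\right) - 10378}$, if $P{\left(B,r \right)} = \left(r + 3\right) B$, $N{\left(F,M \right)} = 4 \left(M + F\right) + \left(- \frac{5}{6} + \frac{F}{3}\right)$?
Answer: $- \frac{2}{34379} \approx -5.8175 \cdot 10^{-5}$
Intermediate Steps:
$N{\left(F,M \right)} = - \frac{5}{6} + 4 M + \frac{13 F}{3}$ ($N{\left(F,M \right)} = 4 \left(F + M\right) + \left(\left(-5\right) \frac{1}{6} + F \frac{1}{3}\right) = \left(4 F + 4 M\right) + \left(- \frac{5}{6} + \frac{F}{3}\right) = - \frac{5}{6} + 4 M + \frac{13 F}{3}$)
$P{\left(B,r \right)} = B \left(3 + r\right)$ ($P{\left(B,r \right)} = \left(3 + r\right) B = B \left(3 + r\right)$)
$\frac{1}{\left(N{\left(-23,-159 \right)} + P{\left(81,-78 \right)}\right) - 10378} = \frac{1}{\left(\left(- \frac{5}{6} + 4 \left(-159\right) + \frac{13}{3} \left(-23\right)\right) + 81 \left(3 - 78\right)\right) - 10378} = \frac{1}{\left(\left(- \frac{5}{6} - 636 - \frac{299}{3}\right) + 81 \left(-75\right)\right) - 10378} = \frac{1}{\left(- \frac{1473}{2} - 6075\right) - 10378} = \frac{1}{- \frac{13623}{2} - 10378} = \frac{1}{- \frac{34379}{2}} = - \frac{2}{34379}$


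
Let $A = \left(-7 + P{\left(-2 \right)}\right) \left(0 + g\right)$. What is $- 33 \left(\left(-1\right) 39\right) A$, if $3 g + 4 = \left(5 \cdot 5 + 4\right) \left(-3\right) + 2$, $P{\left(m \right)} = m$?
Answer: $343629$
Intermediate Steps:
$g = - \frac{89}{3}$ ($g = - \frac{4}{3} + \frac{\left(5 \cdot 5 + 4\right) \left(-3\right) + 2}{3} = - \frac{4}{3} + \frac{\left(25 + 4\right) \left(-3\right) + 2}{3} = - \frac{4}{3} + \frac{29 \left(-3\right) + 2}{3} = - \frac{4}{3} + \frac{-87 + 2}{3} = - \frac{4}{3} + \frac{1}{3} \left(-85\right) = - \frac{4}{3} - \frac{85}{3} = - \frac{89}{3} \approx -29.667$)
$A = 267$ ($A = \left(-7 - 2\right) \left(0 - \frac{89}{3}\right) = \left(-9\right) \left(- \frac{89}{3}\right) = 267$)
$- 33 \left(\left(-1\right) 39\right) A = - 33 \left(\left(-1\right) 39\right) 267 = \left(-33\right) \left(-39\right) 267 = 1287 \cdot 267 = 343629$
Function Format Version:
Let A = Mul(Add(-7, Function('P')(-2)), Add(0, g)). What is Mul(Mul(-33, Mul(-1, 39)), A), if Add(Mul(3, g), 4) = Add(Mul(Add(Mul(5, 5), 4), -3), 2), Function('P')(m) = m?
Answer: 343629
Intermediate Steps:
g = Rational(-89, 3) (g = Add(Rational(-4, 3), Mul(Rational(1, 3), Add(Mul(Add(Mul(5, 5), 4), -3), 2))) = Add(Rational(-4, 3), Mul(Rational(1, 3), Add(Mul(Add(25, 4), -3), 2))) = Add(Rational(-4, 3), Mul(Rational(1, 3), Add(Mul(29, -3), 2))) = Add(Rational(-4, 3), Mul(Rational(1, 3), Add(-87, 2))) = Add(Rational(-4, 3), Mul(Rational(1, 3), -85)) = Add(Rational(-4, 3), Rational(-85, 3)) = Rational(-89, 3) ≈ -29.667)
A = 267 (A = Mul(Add(-7, -2), Add(0, Rational(-89, 3))) = Mul(-9, Rational(-89, 3)) = 267)
Mul(Mul(-33, Mul(-1, 39)), A) = Mul(Mul(-33, Mul(-1, 39)), 267) = Mul(Mul(-33, -39), 267) = Mul(1287, 267) = 343629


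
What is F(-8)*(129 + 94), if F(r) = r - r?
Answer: 0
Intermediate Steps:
F(r) = 0
F(-8)*(129 + 94) = 0*(129 + 94) = 0*223 = 0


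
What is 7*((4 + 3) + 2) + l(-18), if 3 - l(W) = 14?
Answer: 52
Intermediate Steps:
l(W) = -11 (l(W) = 3 - 1*14 = 3 - 14 = -11)
7*((4 + 3) + 2) + l(-18) = 7*((4 + 3) + 2) - 11 = 7*(7 + 2) - 11 = 7*9 - 11 = 63 - 11 = 52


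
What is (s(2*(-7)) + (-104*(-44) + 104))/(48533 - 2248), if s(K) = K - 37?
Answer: 4629/46285 ≈ 0.10001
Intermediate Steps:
s(K) = -37 + K
(s(2*(-7)) + (-104*(-44) + 104))/(48533 - 2248) = ((-37 + 2*(-7)) + (-104*(-44) + 104))/(48533 - 2248) = ((-37 - 14) + (4576 + 104))/46285 = (-51 + 4680)*(1/46285) = 4629*(1/46285) = 4629/46285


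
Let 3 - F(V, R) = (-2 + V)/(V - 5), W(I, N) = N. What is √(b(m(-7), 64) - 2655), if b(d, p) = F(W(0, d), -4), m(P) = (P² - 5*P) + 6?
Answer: 2*I*√4792045/85 ≈ 51.508*I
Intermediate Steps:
m(P) = 6 + P² - 5*P
F(V, R) = 3 - (-2 + V)/(-5 + V) (F(V, R) = 3 - (-2 + V)/(V - 5) = 3 - (-2 + V)/(-5 + V))
b(d, p) = (-13 + 2*d)/(-5 + d)
√(b(m(-7), 64) - 2655) = √((-13 + 2*(6 + (-7)² - 5*(-7)))/(-5 + (6 + (-7)² - 5*(-7))) - 2655) = √((-13 + 2*(6 + 49 + 35))/(-5 + (6 + 49 + 35)) - 2655) = √((-13 + 2*90)/(-5 + 90) - 2655) = √((-13 + 180)/85 - 2655) = √((1/85)*167 - 2655) = √(167/85 - 2655) = √(-225508/85) = 2*I*√4792045/85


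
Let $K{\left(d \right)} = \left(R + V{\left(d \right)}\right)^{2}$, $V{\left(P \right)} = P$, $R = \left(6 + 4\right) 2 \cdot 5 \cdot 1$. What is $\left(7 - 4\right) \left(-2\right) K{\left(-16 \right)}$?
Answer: $-42336$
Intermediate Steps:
$R = 100$ ($R = 10 \cdot 2 \cdot 5 \cdot 1 = 20 \cdot 5 \cdot 1 = 100 \cdot 1 = 100$)
$K{\left(d \right)} = \left(100 + d\right)^{2}$
$\left(7 - 4\right) \left(-2\right) K{\left(-16 \right)} = \left(7 - 4\right) \left(-2\right) \left(100 - 16\right)^{2} = 3 \left(-2\right) 84^{2} = \left(-6\right) 7056 = -42336$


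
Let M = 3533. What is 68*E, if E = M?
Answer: 240244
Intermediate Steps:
E = 3533
68*E = 68*3533 = 240244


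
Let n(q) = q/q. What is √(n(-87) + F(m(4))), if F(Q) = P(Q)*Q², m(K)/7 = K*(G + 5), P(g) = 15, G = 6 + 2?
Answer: √1987441 ≈ 1409.8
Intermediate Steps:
G = 8
m(K) = 91*K (m(K) = 7*(K*(8 + 5)) = 7*(K*13) = 7*(13*K) = 91*K)
n(q) = 1
F(Q) = 15*Q²
√(n(-87) + F(m(4))) = √(1 + 15*(91*4)²) = √(1 + 15*364²) = √(1 + 15*132496) = √(1 + 1987440) = √1987441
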